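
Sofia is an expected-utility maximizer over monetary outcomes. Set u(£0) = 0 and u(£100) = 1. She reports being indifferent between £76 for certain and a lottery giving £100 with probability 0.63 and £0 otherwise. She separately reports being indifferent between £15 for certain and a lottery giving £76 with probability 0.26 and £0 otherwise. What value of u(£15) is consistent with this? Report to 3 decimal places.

0.164

The first gamble pins u(£76): it must equal 0.63·1 + 0.37·0 = 0.63.
The second indifference gives u(£15) = 0.26·u(£76) + 0.74·u(£0) = 0.26·0.63 + 0.74·0.00 = 0.1638.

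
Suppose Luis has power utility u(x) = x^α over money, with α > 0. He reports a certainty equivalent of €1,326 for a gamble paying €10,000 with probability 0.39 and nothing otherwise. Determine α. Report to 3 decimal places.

α ≈ 0.466

Since u(0) = 0, the lottery's EU is 0.39·10000^α.
Setting u(1326) equal to that: 1326^α = 0.39·10000^α ⇒ (1326/10000)^α = 0.39.
Taking logs: α·ln(1326/10000) = ln(0.39), so α = -0.941609 / -2.020418 ≈ 0.466.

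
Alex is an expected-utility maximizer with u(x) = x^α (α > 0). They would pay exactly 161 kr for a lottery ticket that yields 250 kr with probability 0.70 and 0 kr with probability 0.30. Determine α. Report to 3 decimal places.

α ≈ 0.811

Since u(0) = 0, the lottery's EU is 0.70·250^α.
Indifference: 161^α = 0.70·250^α, so (161/250)^α = 0.70.
α = ln(0.70) / ln(161/250) = -0.356675/-0.440057 ≈ 0.811.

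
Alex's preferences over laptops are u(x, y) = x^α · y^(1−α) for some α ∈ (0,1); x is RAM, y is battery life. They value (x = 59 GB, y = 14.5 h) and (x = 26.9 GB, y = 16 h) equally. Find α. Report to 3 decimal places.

Indifference: 59^α · 14.5^(1−α) = 26.9^α · 16^(1−α).
Taking logs: α·ln 59 + (1−α)·ln 14.5 = α·ln 26.9 + (1−α)·ln 16, i.e. α·0.785411 = (1−α)·0.098440.
With A = 0.785411 and B = 0.098440: α·A = (1−α)·B, so α = B/(A+B) = 0.098440/0.883851 ≈ 0.111.

α ≈ 0.111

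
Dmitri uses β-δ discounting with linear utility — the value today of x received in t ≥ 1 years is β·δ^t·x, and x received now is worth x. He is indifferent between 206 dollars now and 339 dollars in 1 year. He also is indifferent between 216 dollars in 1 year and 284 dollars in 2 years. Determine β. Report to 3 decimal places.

β ≈ 0.799

The second indifference involves only future payoffs, so β cancels: β·δ^1·216 = β·δ^2·284, giving δ = 216/284 = 0.76056.
The first indifference: 206 = β·δ·339, so β = 206/(δ·339) = 206/(0.76056·339) ≈ 0.799.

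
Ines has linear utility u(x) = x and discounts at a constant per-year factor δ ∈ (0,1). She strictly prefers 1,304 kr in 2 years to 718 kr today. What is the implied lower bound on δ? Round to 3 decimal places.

The preference means 718 < δ^2·1304.
Dividing by 1304: δ^2 > 0.55061. Both sides are positive, so the square root keeps the direction.
δ > (718/1304)^(1/2) ≈ 0.742.

δ > 0.742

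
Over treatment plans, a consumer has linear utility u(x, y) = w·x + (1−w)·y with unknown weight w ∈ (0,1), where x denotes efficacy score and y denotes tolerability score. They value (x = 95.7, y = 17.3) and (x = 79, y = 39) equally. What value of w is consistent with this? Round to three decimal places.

w = 0.565

u(95.7,17.3) = u(79,39) means w·95.7 + (1−w)·17.3 = w·79 + (1−w)·39.
w·(95.7−79) = (1−w)·(39−17.3), i.e. w·16.7 = (1−w)·21.7.
The marginal rate of substitution is 21.7/16.7, so w = 21.7/(16.7+21.7) = 0.565.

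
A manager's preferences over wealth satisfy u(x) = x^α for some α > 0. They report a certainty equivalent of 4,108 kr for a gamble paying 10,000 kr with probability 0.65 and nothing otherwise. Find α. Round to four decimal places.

EU(lottery) = 0.65·10000^α + 0.35·0 = 0.65·10000^α.
Setting u(4108) equal to that: 4108^α = 0.65·10000^α ⇒ (4108/10000)^α = 0.65.
Taking logs: α·ln(4108/10000) = ln(0.65), so α = -0.4307829 / -0.8896488 ≈ 0.4842.

α ≈ 0.4842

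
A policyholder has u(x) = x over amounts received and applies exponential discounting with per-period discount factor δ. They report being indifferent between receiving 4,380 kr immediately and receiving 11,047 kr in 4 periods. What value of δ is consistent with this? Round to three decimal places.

δ ≈ 0.794

Equating discounted utilities: u(4380) = δ^4·u(11047) ⇒ δ^4 = u(4380)/u(11047).
With u(x) = x: δ^4 = 4380/11047 = 0.39649.
So δ = 0.39649^(1/4) ≈ 0.794.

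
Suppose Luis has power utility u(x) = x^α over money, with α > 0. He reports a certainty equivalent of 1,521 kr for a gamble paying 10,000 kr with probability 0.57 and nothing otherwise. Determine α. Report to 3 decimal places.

α ≈ 0.298

Since u(0) = 0, the lottery's EU is 0.57·10000^α.
Indifference: 1521^α = 0.57·10000^α, so (1521/10000)^α = 0.57.
Take logs: α = ln 0.57 / ln(1521/10000) ≈ 0.29849.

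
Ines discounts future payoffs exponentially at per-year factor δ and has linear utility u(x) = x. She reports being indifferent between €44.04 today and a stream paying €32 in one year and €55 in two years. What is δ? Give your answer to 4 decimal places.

δ ≈ 0.6500

Present value of the stream is 32·δ + 55·δ². Indifference gives 32δ + 55δ² = 44.04.
That is, 55δ² + 32δ − 44.04 = 0, a quadratic in δ.
By the quadratic formula (taking the positive root), δ = (−32 + √10712.80) / 110 ≈ 0.6500.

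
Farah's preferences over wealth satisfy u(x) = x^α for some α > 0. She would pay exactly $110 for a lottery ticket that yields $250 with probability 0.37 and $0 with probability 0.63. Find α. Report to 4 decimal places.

α ≈ 1.2111

EU(lottery) = 0.37·250^α + 0.63·0 = 0.37·250^α.
Indifference: 110^α = 0.37·250^α, so (110/250)^α = 0.37.
α = ln(0.37) / ln(110/250) = -0.9942523/-0.8209806 ≈ 1.2111.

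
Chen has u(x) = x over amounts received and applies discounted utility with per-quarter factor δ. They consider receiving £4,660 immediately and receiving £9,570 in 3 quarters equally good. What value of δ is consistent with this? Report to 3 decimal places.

δ ≈ 0.787

The payoff in 3 quarters is discounted by δ^3, so u(4660) = δ^3·u(9570) and δ^3 = u(4660)/u(9570).
With u(x) = x: δ^3 = 4660/9570 = 0.48694.
Hence δ = (0.48694)^(1/3) = 0.78673.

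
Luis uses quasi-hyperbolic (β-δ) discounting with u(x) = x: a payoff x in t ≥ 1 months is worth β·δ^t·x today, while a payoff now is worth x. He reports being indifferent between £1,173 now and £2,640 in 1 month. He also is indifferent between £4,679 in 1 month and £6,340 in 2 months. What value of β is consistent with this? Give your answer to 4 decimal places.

β ≈ 0.6020

From the later pair, β·δ^1·4679 = β·δ^2·6340; dividing through, δ = 4679/6340 = 0.73801.
The first indifference: 1173 = β·δ·2640, so β = 1173/(δ·2640) = 1173/(0.73801·2640) ≈ 0.6020.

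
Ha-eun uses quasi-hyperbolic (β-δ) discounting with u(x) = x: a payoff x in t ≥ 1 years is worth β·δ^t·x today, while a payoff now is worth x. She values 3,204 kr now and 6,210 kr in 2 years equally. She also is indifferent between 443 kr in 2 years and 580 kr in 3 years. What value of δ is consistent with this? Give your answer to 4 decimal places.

δ ≈ 0.7638

From the later pair, β·δ^2·443 = β·δ^3·580; dividing through, δ = 443/580 = 0.76379.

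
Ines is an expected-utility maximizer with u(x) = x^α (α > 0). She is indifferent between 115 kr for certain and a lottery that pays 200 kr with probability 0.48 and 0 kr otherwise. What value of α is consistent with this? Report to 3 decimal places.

α ≈ 1.326

The lottery's expected utility is 0.48·u(200) + 0.52·u(0) = 0.48·200^α (since u(0) = 0 for α > 0).
Indifference: 115^α = 0.48·200^α, so (115/200)^α = 0.48.
Take logs: α = ln 0.48 / ln(115/200) ≈ 1.32633.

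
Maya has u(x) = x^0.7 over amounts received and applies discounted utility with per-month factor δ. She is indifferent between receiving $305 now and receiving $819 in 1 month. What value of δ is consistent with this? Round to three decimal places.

δ ≈ 0.501

Indifference means u(305) = δ · u(819), so δ = u(305)/u(819).
Since u(x) = x^0.7, δ = (305/819)^0.7 = 0.37241^0.7 = 0.50085.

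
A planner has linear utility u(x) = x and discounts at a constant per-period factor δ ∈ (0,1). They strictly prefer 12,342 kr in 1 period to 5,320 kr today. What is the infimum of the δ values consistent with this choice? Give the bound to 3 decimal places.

δ > 0.431

The preference means 5320 < δ·12342.
Dividing through by 12342 gives δ > 0.43105.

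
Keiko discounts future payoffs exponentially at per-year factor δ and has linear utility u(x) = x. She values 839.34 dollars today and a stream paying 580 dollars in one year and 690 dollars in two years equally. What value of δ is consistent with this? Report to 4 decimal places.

δ ≈ 0.7600

The stream is worth 580δ + 690δ² today, so 580δ + 690δ² = 839.34.
Rearranged: 690δ² + 580δ − 839.34 = 0.
δ = (−580 + √(580² + 4·690·839.34)) / (2·690) = (−580 + √2652978.40) / 1380 ≈ 0.7600.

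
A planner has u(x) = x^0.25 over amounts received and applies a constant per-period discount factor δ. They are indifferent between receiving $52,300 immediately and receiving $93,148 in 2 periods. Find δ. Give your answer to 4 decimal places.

δ ≈ 0.9304

Indifference means u(52300) = δ^2 · u(93148), so δ^2 = u(52300)/u(93148).
Since u(x) = x^0.25, δ^2 = (52300/93148)^0.25 = 0.56147^0.25 = 0.86563.
Taking the square root: δ = 0.86563^(1/2) ≈ 0.9304.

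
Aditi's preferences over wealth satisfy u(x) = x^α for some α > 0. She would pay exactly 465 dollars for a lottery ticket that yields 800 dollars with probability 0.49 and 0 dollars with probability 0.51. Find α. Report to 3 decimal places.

EU(lottery) = 0.49·800^α + 0.51·0 = 0.49·800^α.
Indifference: 465^α = 0.49·800^α, so (465/800)^α = 0.49.
α = ln(0.49) / ln(465/800) = -0.713350/-0.542574 ≈ 1.315.

α ≈ 1.315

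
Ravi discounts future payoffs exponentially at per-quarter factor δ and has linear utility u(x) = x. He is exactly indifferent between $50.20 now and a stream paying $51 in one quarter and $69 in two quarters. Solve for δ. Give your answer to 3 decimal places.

δ ≈ 0.560

Present value of the stream is 51·δ + 69·δ². Indifference gives 51δ + 69δ² = 50.20.
So 69δ² + 51δ − 50.20 = 0.
By the quadratic formula (taking the positive root), δ = (−51 + √16456.20) / 138 ≈ 0.560.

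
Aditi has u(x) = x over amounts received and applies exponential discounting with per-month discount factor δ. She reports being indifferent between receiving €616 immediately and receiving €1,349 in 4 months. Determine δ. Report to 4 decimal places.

δ ≈ 0.8220

The payoff in 4 months is discounted by δ^4, so u(616) = δ^4·u(1349) and δ^4 = u(616)/u(1349).
With u(x) = x: δ^4 = 616/1349 = 0.45663.
So δ = 0.45663^(1/4) ≈ 0.8220.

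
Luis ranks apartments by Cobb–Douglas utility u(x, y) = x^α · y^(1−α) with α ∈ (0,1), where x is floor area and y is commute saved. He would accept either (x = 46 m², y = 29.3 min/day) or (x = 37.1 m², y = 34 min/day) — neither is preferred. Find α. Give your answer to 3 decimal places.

α ≈ 0.409

The Cobb–Douglas utilities coincide, so 46^α·29.3^(1−α) = 37.1^α·34^(1−α).
Taking logs: α·ln 46 + (1−α)·ln 29.3 = α·ln 37.1 + (1−α)·ln 34, i.e. α·0.215024 = (1−α)·0.148773.
Thus α·(0.363797) = 0.148773, so α = 0.148773/0.363797 ≈ 0.409.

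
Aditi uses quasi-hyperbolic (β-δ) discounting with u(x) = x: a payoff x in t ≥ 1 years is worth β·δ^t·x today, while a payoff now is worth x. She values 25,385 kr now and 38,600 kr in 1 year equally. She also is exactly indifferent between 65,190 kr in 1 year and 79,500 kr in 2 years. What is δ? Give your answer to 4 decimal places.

δ ≈ 0.8200

From the later pair, β·δ^1·65190 = β·δ^2·79500; dividing through, δ = 65190/79500 = 0.82000.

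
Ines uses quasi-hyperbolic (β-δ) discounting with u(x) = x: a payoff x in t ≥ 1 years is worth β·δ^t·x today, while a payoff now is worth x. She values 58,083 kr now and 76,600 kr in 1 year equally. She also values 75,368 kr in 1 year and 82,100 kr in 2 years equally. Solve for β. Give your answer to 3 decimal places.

Both payoffs in the second observation are in the future, so β drops out: δ^1·75368 = δ^2·82100 ⇒ δ = 75368/82100 = 0.91800.
Substituting δ into 58083 = β·δ·76600: β = 58083/(70318.987) ≈ 0.826.

β ≈ 0.826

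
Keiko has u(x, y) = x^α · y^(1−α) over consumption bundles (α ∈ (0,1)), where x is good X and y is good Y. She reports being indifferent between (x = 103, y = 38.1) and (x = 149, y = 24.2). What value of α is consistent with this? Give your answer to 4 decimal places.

The Cobb–Douglas utilities coincide, so 103^α·38.1^(1−α) = 149^α·24.2^(1−α).
Rearrange to (103/149)^α = (24.2/38.1)^(1−α) and take logs: α·-0.3692173 = (1−α)·-0.4538616.
So α/(1−α) = (-0.4538616)/(-0.3692173) = 1.2292533, and α = 1.2292533/2.2292533 ≈ 0.5514.

α ≈ 0.5514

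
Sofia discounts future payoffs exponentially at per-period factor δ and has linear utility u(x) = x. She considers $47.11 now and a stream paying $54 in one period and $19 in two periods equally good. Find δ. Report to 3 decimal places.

δ ≈ 0.700

Present value of the stream is 54·δ + 19·δ². Indifference gives 54δ + 19δ² = 47.11.
So 19δ² + 54δ − 47.11 = 0.
By the quadratic formula (taking the positive root), δ = (−54 + √6496.36) / 38 ≈ 0.700.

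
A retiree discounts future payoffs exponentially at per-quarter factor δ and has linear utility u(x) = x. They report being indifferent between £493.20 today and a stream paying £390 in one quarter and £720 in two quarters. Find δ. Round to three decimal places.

Present value of the stream is 390·δ + 720·δ². Indifference gives 390δ + 720δ² = 493.20.
Rearranged: 720δ² + 390δ − 493.20 = 0.
By the quadratic formula (taking the positive root), δ = (−390 + √1572516.00) / 1440 ≈ 0.600.

δ ≈ 0.600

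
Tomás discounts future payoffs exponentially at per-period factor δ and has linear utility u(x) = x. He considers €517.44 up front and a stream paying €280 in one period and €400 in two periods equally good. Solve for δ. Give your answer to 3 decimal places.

δ ≈ 0.840

Present value of the stream is 280·δ + 400·δ². Indifference gives 280δ + 400δ² = 517.44.
Rearranged: 400δ² + 280δ − 517.44 = 0.
δ = (−280 + √(280² + 4·400·517.44)) / (2·400) = (−280 + √906304.00) / 800 ≈ 0.840.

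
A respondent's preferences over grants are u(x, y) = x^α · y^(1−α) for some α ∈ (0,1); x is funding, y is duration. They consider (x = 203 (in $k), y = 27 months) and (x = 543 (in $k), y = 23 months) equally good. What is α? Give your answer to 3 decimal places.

Indifference: 203^α · 27^(1−α) = 543^α · 23^(1−α).
Rearrange to (203/543)^α = (23/27)^(1−α) and take logs: α·-0.983903 = (1−α)·-0.160343.
So α/(1−α) = (-0.160343)/(-0.983903) = 0.162966, and α = 0.162966/1.162966 ≈ 0.140.

α ≈ 0.140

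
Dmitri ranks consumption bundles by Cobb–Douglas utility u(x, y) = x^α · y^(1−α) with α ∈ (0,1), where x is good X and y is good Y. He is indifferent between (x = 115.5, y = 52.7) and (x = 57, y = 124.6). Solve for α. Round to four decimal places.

α ≈ 0.5492

Indifference: 115.5^α · 52.7^(1−α) = 57^α · 124.6^(1−α).
(115.5/57)^α = (124.6/52.7)^(1−α); take logs: α·ln(115.5/57) = (1−α)·ln(124.6/52.7), i.e. α·0.7062193 = (1−α)·0.8604932.
Thus α·(1.5667125) = 0.8604932, so α = 0.8604932/1.5667125 ≈ 0.5492.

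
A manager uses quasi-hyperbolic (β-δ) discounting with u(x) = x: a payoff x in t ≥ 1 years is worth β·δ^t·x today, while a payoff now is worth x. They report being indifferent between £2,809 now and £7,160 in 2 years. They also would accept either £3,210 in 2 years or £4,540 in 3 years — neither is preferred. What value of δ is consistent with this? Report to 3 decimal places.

δ ≈ 0.707

From the later pair, β·δ^2·3210 = β·δ^3·4540; dividing through, δ = 3210/4540 = 0.70705.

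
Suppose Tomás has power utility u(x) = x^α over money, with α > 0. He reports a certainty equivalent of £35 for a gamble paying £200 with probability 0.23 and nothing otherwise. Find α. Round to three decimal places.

Since u(0) = 0, the lottery's EU is 0.23·200^α.
Indifference: 35^α = 0.23·200^α, so (35/200)^α = 0.23.
α = ln(0.23) / ln(35/200) = -1.469676/-1.742969 ≈ 0.843.

α ≈ 0.843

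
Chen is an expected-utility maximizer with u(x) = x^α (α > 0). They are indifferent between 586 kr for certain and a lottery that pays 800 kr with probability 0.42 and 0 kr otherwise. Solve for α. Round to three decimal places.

α ≈ 2.787

EU(lottery) = 0.42·800^α + 0.58·0 = 0.42·800^α.
Indifference: 586^α = 0.42·800^α, so (586/800)^α = 0.42.
Taking logs: α·ln(586/800) = ln(0.42), so α = -0.867501 / -0.311292 ≈ 2.787.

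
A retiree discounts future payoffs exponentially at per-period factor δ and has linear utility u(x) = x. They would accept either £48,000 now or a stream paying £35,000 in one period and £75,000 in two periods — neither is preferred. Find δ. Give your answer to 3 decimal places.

δ ≈ 0.600

The stream is worth 35000δ + 75000δ² today, so 35000δ + 75000δ² = 48000.
Rearranged: 75000δ² + 35000δ − 48000 = 0.
By the quadratic formula (taking the positive root), δ = (−35000 + √15625000000.00) / 150000 ≈ 0.600.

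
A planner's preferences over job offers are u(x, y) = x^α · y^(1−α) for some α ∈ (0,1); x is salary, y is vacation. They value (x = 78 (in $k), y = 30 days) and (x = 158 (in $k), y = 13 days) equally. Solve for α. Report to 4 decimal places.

The Cobb–Douglas utilities coincide, so 78^α·30^(1−α) = 158^α·13^(1−α).
Taking logs: α·ln 78 + (1−α)·ln 30 = α·ln 158 + (1−α)·ln 13, i.e. α·-0.7058862 = (1−α)·-0.8362480.
So α/(1−α) = (-0.8362480)/(-0.7058862) = 1.1846782, and α = 1.1846782/2.1846782 ≈ 0.5423.

α ≈ 0.5423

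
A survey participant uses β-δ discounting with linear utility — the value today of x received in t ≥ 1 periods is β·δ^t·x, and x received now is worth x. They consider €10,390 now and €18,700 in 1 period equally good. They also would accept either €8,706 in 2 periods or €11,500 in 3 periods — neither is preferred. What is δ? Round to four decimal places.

From the later pair, β·δ^2·8706 = β·δ^3·11500; dividing through, δ = 8706/11500 = 0.75704.

δ ≈ 0.7570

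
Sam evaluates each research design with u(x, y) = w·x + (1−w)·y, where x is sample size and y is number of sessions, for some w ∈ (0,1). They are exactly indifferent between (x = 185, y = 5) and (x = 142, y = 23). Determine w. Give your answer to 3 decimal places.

u(185,5) = u(142,23) means w·185 + (1−w)·5 = w·142 + (1−w)·23.
Rearranging, 43·w − 18·(1−w) = 0.
The marginal rate of substitution is 18/43, so w = 18/(43+18) = 0.295.

w = 0.295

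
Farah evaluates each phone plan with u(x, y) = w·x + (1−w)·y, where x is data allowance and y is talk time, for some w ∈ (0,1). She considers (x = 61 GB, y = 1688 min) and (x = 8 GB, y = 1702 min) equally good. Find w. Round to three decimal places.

u(61,1688) = u(8,1702) means w·61 + (1−w)·1688 = w·8 + (1−w)·1702.
Rearranging, 53·w − 14·(1−w) = 0.
Hence w = 14/(53+14) = 14/67 = 0.209.

w = 0.209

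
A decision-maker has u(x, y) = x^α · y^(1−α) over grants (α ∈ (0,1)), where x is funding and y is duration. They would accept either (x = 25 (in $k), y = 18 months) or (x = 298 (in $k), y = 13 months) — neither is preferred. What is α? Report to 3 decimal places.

α ≈ 0.116

Set the two utilities equal: 25^α·18^(1−α) = 298^α·13^(1−α).
Rearrange to (25/298)^α = (13/18)^(1−α) and take logs: α·-2.478218 = (1−α)·-0.325422.
So α/(1−α) = (-0.325422)/(-2.478218) = 0.131313, and α = 0.131313/1.131313 ≈ 0.116.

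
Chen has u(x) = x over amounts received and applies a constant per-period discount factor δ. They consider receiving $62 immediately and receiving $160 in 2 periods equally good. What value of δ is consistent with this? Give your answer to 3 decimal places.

Indifference means u(62) = δ^2 · u(160), so δ^2 = u(62)/u(160).
With u(x) = x: δ^2 = 62/160 = 0.38750.
Hence δ = (0.38750)^(1/2) = 0.62249.

δ ≈ 0.622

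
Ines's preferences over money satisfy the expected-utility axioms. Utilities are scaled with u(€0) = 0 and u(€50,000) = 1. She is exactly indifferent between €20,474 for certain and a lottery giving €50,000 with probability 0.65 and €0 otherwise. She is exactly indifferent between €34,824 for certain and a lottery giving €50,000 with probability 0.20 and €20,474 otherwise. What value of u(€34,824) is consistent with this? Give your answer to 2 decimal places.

From the first indifference, u(€20,474) = 0.65·u(€50,000) + 0.35·u(€0) = 0.65·1 + 0.35·0 = 0.65.
Chaining: u(€34,824) = 0.20·1.00 + 0.80·0.65 = 0.7200.

0.72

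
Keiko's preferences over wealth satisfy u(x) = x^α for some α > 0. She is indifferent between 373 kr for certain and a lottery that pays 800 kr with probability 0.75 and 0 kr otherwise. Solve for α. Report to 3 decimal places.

The lottery's expected utility is 0.75·u(800) + 0.25·u(0) = 0.75·800^α (since u(0) = 0 for α > 0).
Setting u(373) equal to that: 373^α = 0.75·800^α ⇒ (373/800)^α = 0.75.
Take logs: α = ln 0.75 / ln(373/800) ≈ 0.37702.

α ≈ 0.377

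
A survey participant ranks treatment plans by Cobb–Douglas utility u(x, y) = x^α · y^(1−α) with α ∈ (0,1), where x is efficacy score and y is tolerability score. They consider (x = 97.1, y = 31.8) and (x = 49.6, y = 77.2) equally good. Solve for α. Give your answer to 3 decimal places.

α ≈ 0.569

Indifference: 97.1^α · 31.8^(1−α) = 49.6^α · 77.2^(1−α).
(97.1/49.6)^α = (77.2/31.8)^(1−α); take logs: α·ln(97.1/49.6) = (1−α)·ln(77.2/31.8), i.e. α·0.671751 = (1−α)·0.886933.
So α/(1−α) = (0.886933)/(0.671751) = 1.320330, and α = 1.320330/2.320330 ≈ 0.569.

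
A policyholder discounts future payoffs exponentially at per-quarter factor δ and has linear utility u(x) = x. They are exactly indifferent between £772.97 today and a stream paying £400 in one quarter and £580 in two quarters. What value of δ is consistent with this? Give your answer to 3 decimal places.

Present value of the stream is 400·δ + 580·δ². Indifference gives 400δ + 580δ² = 772.97.
So 580δ² + 400δ − 772.97 = 0.
The positive root is δ = [−400 + √(400² + 4·580·772.97)] / (2·580) = (−400 + 1397.602)/1160 ≈ 0.860.

δ ≈ 0.860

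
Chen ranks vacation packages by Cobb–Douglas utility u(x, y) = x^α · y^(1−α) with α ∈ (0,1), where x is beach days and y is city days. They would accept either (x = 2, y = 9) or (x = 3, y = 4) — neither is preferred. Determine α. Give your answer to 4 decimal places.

α ≈ 0.6667

The Cobb–Douglas utilities coincide, so 2^α·9^(1−α) = 3^α·4^(1−α).
Taking logs: α·ln 2 + (1−α)·ln 9 = α·ln 3 + (1−α)·ln 4, i.e. α·-0.4054651 = (1−α)·-0.8109302.
Thus α·(-1.2163953) = -0.8109302, so α = -0.8109302/-1.2163953 ≈ 0.6667.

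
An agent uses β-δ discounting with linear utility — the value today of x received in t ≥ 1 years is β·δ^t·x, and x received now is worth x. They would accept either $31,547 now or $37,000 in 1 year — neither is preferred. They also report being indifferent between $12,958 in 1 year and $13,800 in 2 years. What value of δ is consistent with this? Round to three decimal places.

δ ≈ 0.939

Both payoffs in the second observation are in the future, so β drops out: δ^1·12958 = δ^2·13800 ⇒ δ = 12958/13800 = 0.93899.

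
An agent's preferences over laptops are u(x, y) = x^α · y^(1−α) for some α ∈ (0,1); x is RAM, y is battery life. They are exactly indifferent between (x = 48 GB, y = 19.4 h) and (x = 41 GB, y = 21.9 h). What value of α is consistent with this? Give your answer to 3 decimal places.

Indifference: 48^α · 19.4^(1−α) = 41^α · 21.9^(1−α).
(48/41)^α = (21.9/19.4)^(1−α); take logs: α·ln(48/41) = (1−α)·ln(21.9/19.4), i.e. α·0.157629 = (1−α)·0.121214.
So α/(1−α) = (0.121214)/(0.157629) = 0.768983, and α = 0.768983/1.768983 ≈ 0.435.

α ≈ 0.435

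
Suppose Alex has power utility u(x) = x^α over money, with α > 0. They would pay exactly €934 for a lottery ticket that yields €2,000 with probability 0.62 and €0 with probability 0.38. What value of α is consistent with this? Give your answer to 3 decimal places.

α ≈ 0.628

Since u(0) = 0, the lottery's EU is 0.62·2000^α.
Indifference: 934^α = 0.62·2000^α, so (934/2000)^α = 0.62.
Taking logs: α·ln(934/2000) = ln(0.62), so α = -0.478036 / -0.761426 ≈ 0.628.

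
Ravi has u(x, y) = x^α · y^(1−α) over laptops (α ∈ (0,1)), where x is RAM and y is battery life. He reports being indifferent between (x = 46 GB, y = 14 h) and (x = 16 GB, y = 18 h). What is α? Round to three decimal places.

α ≈ 0.192

The Cobb–Douglas utilities coincide, so 46^α·14^(1−α) = 16^α·18^(1−α).
Rearrange to (46/16)^α = (18/14)^(1−α) and take logs: α·1.056053 = (1−α)·0.251314.
With A = 1.056053 and B = 0.251314: α·A = (1−α)·B, so α = B/(A+B) = 0.251314/1.307367 ≈ 0.192.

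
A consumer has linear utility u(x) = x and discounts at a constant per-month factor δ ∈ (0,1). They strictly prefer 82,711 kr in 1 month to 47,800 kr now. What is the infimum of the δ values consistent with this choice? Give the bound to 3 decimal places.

Under u(x) = x this choice says 47800 < δ·82711.
So δ > 47800/82711 = 0.57792.

δ > 0.578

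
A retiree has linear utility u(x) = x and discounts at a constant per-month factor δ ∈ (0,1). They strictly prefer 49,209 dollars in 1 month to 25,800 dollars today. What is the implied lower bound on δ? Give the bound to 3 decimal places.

δ > 0.524

Under u(x) = x this choice says 25800 < δ·49209.
Dividing through by 49209 gives δ > 0.52429.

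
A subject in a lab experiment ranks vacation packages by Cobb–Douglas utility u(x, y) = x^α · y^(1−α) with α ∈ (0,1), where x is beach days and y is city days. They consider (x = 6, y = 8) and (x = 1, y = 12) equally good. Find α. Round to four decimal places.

α ≈ 0.1845

The Cobb–Douglas utilities coincide, so 6^α·8^(1−α) = 1^α·12^(1−α).
Rearrange to (6/1)^α = (12/8)^(1−α) and take logs: α·1.7917595 = (1−α)·0.4054651.
So α/(1−α) = (0.4054651)/(1.7917595) = 0.2262944, and α = 0.2262944/1.2262944 ≈ 0.1845.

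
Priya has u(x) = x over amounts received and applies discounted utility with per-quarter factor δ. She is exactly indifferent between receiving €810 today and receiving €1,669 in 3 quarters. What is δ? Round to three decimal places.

Equating discounted utilities: u(810) = δ^3·u(1669) ⇒ δ^3 = u(810)/u(1669).
With u(x) = x: δ^3 = 810/1669 = 0.48532.
So δ = 0.48532^(1/3) ≈ 0.786.

δ ≈ 0.786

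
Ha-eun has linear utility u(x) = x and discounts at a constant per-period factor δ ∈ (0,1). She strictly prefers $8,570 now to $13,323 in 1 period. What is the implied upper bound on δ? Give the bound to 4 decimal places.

The preference means 8570 > δ·13323.
Dividing through by 13323 gives δ < 0.64325.

δ < 0.6432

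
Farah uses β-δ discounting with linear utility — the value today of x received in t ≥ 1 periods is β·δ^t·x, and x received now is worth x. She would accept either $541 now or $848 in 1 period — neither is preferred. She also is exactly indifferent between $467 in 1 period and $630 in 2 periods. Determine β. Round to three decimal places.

β ≈ 0.861

From the later pair, β·δ^1·467 = β·δ^2·630; dividing through, δ = 467/630 = 0.74127.
Now use the now-vs-future pair: 541 = β·δ·848 gives β = 541/(0.74127·848) ≈ 0.861.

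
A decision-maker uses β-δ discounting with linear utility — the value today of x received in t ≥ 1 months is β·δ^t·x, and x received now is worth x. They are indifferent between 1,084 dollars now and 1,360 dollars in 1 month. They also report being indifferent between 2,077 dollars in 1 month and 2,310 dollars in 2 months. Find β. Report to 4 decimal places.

β ≈ 0.8865

From the later pair, β·δ^1·2077 = β·δ^2·2310; dividing through, δ = 2077/2310 = 0.89913.
Substituting δ into 1084 = β·δ·1360: β = 1084/(1222.823) ≈ 0.8865.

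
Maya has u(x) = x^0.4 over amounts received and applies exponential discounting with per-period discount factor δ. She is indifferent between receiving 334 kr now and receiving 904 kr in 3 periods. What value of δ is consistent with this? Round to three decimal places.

δ ≈ 0.876

Equating discounted utilities: u(334) = δ^3·u(904) ⇒ δ^3 = u(334)/u(904).
Since u(x) = x^0.4, δ^3 = (334/904)^0.4 = 0.36947^0.4 = 0.67148.
Hence δ = (0.67148)^(1/3) = 0.87568.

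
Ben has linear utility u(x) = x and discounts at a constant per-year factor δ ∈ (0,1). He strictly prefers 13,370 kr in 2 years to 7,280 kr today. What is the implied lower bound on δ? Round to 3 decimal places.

Under u(x) = x this choice says 7280 < δ^2·13370.
So δ^2 > 7280/13370 = 0.54450; taking the square root of both positive sides preserves the inequality.
δ > 0.54450^(1/2) = 0.738.

δ > 0.738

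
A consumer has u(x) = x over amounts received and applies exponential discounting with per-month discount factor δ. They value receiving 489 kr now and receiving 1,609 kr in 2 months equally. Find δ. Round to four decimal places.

The payoff in 2 months is discounted by δ^2, so u(489) = δ^2·u(1609) and δ^2 = u(489)/u(1609).
With u(x) = x: δ^2 = 489/1609 = 0.30392.
So δ = 0.30392^(1/2) ≈ 0.5513.

δ ≈ 0.5513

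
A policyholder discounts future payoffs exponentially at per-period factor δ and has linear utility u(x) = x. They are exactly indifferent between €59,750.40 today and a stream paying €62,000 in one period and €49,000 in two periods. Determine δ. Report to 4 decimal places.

Present value of the stream is 62000·δ + 49000·δ². Indifference gives 62000δ + 49000δ² = 59750.40.
So 49000δ² + 62000δ − 59750.40 = 0.
The positive root is δ = [−62000 + √(62000² + 4·49000·59750.40)] / (2·49000) = (−62000 + 124720.000)/98000 ≈ 0.6400.

δ ≈ 0.6400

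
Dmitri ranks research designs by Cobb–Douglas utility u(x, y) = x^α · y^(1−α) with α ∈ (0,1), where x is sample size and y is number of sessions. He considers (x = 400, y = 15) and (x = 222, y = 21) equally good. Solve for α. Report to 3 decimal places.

α ≈ 0.364

Indifference: 400^α · 15^(1−α) = 222^α · 21^(1−α).
(400/222)^α = (21/15)^(1−α); take logs: α·ln(400/222) = (1−α)·ln(21/15), i.e. α·0.588787 = (1−α)·0.336472.
Thus α·(0.925259) = 0.336472, so α = 0.336472/0.925259 ≈ 0.364.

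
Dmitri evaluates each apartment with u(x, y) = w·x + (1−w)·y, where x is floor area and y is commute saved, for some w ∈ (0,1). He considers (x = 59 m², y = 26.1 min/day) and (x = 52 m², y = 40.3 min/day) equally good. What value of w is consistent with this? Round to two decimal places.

u(59,26.1) = u(52,40.3) means w·59 + (1−w)·26.1 = w·52 + (1−w)·40.3.
w·(59−52) = (1−w)·(40.3−26.1), i.e. w·7 = (1−w)·14.2.
So w/(1−w) = 14.2/7 = 2.0286, giving w = 14.2/(7+14.2) = 0.67.

w = 0.67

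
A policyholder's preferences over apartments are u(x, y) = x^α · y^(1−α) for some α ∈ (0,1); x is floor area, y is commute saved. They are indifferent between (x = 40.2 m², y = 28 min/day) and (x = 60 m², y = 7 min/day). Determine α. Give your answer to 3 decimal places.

Set the two utilities equal: 40.2^α·28^(1−α) = 60^α·7^(1−α).
Rearrange to (40.2/60)^α = (7/28)^(1−α) and take logs: α·-0.400478 = (1−α)·-1.386294.
So α/(1−α) = (-1.386294)/(-0.400478) = 3.461598, and α = 3.461598/4.461598 ≈ 0.776.

α ≈ 0.776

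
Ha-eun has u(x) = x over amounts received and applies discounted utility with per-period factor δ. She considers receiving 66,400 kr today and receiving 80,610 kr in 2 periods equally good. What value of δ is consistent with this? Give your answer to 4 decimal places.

The payoff in 2 periods is discounted by δ^2, so u(66400) = δ^2·u(80610) and δ^2 = u(66400)/u(80610).
With u(x) = x: δ^2 = 66400/80610 = 0.82372.
Taking the square root: δ = 0.82372^(1/2) ≈ 0.9076.

δ ≈ 0.9076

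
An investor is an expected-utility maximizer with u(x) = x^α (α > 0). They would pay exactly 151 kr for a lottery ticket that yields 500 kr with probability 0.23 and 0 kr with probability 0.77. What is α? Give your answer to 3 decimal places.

EU(lottery) = 0.23·500^α + 0.77·0 = 0.23·500^α.
Indifference: 151^α = 0.23·500^α, so (151/500)^α = 0.23.
α = ln(0.23) / ln(151/500) = -1.469676/-1.197328 ≈ 1.227.

α ≈ 1.227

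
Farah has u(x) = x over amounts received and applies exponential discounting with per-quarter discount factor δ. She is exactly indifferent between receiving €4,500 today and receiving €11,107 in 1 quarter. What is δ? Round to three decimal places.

The payoff in 1 quarter is discounted by δ, so u(4500) = δ·u(11107) and δ = u(4500)/u(11107).
With u(x) = x: δ = 4500/11107 = 0.40515.

δ ≈ 0.405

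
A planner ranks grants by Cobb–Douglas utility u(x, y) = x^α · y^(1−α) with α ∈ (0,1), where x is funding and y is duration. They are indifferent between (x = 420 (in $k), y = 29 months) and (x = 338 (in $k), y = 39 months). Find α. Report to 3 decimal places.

α ≈ 0.577

The Cobb–Douglas utilities coincide, so 420^α·29^(1−α) = 338^α·39^(1−α).
Taking logs: α·ln 420 + (1−α)·ln 29 = α·ln 338 + (1−α)·ln 39, i.e. α·0.217209 = (1−α)·0.296266.
Thus α·(0.513475) = 0.296266, so α = 0.296266/0.513475 ≈ 0.577.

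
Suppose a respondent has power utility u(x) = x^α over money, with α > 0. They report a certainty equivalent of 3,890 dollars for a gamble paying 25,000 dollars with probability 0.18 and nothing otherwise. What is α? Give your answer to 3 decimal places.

α ≈ 0.922

Since u(0) = 0, the lottery's EU is 0.18·25000^α.
Equating: 3890^α = 0.18·25000^α, i.e. 0.1556^α = 0.18.
Taking logs: α·ln(3890/25000) = ln(0.18), so α = -1.714798 / -1.860467 ≈ 0.922.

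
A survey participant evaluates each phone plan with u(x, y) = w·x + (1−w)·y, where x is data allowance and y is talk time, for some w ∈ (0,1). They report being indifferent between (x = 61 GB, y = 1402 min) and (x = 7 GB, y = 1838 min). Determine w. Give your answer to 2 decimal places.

w = 0.89

Indifference: w·61 + (1−w)·1402 = w·7 + (1−w)·1838.
Rearranging, 54·w − 436·(1−w) = 0.
So w/(1−w) = 436/54 = 8.0741, giving w = 436/(54+436) = 0.89.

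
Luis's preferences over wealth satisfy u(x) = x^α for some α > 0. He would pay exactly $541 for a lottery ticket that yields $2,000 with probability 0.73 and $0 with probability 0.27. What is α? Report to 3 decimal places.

The lottery's expected utility is 0.73·u(2000) + 0.27·u(0) = 0.73·2000^α (since u(0) = 0 for α > 0).
Setting u(541) equal to that: 541^α = 0.73·2000^α ⇒ (541/2000)^α = 0.73.
Taking logs: α·ln(541/2000) = ln(0.73), so α = -0.314711 / -1.307483 ≈ 0.241.

α ≈ 0.241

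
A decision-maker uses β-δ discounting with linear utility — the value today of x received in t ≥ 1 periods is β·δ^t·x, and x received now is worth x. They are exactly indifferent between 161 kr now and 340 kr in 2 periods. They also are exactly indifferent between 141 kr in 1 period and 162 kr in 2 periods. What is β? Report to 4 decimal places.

β ≈ 0.6251

From the later pair, β·δ^1·141 = β·δ^2·162; dividing through, δ = 141/162 = 0.87037.
The first indifference: 161 = β·δ^2·340, so β = 161/(δ^2·340) = 161/(0.75754·340) ≈ 0.6251.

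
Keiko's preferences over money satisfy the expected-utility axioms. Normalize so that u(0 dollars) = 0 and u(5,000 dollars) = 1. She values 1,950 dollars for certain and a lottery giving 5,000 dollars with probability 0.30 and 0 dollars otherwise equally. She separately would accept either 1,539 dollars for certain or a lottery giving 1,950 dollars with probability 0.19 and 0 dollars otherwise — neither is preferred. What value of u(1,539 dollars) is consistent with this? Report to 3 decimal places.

From the first indifference, u(1,950 dollars) = 0.30·u(5,000 dollars) + 0.70·u(0 dollars) = 0.30·1 + 0.70·0 = 0.30.
The second indifference gives u(1,539 dollars) = 0.19·u(1,950 dollars) + 0.81·u(0 dollars) = 0.19·0.30 + 0.81·0.00 = 0.0570.

0.057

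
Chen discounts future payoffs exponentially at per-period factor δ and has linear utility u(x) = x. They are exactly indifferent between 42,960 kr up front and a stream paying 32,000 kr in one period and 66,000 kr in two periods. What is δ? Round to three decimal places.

δ ≈ 0.600

Equating present values: 42960 = 32000δ + 66000δ².
So 66000δ² + 32000δ − 42960 = 0.
By the quadratic formula (taking the positive root), δ = (−32000 + √12365440000.00) / 132000 ≈ 0.600.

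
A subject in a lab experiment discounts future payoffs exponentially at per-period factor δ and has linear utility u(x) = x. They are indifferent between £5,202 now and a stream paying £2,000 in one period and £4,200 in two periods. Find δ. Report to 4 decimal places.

δ ≈ 0.9000

The stream is worth 2000δ + 4200δ² today, so 2000δ + 4200δ² = 5202.
That is, 4200δ² + 2000δ − 5202 = 0, a quadratic in δ.
The positive root is δ = [−2000 + √(2000² + 4·4200·5202)] / (2·4200) = (−2000 + 9560.000)/8400 ≈ 0.9000.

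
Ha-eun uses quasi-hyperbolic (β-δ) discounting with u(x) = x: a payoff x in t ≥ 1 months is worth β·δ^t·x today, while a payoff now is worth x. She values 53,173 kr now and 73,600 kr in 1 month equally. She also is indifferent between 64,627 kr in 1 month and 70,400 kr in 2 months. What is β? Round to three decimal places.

β ≈ 0.787

From the later pair, β·δ^1·64627 = β·δ^2·70400; dividing through, δ = 64627/70400 = 0.91800.
Now use the now-vs-future pair: 53173 = β·δ·73600 gives β = 53173/(0.91800·73600) ≈ 0.787.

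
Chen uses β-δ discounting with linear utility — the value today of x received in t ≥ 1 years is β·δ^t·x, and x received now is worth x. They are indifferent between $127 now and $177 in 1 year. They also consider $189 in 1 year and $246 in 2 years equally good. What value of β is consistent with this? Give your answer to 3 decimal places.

β ≈ 0.934

From the later pair, β·δ^1·189 = β·δ^2·246; dividing through, δ = 189/246 = 0.76829.
The first indifference: 127 = β·δ·177, so β = 127/(δ·177) = 127/(0.76829·177) ≈ 0.934.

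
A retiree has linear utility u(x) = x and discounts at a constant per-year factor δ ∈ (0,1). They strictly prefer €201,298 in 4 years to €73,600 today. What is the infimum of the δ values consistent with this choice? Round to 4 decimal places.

δ > 0.7776

The preference means 73600 < δ^4·201298.
Hence δ^4 > 73600/201298 = 0.36563, and x ↦ x^(1/4) is increasing on (0,∞).
δ > (73600/201298)^(1/4) ≈ 0.7776.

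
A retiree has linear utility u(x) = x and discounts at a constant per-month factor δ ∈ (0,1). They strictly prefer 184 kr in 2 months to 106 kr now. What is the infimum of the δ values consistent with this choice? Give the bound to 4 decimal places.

δ > 0.7590

The preference means 106 < δ^2·184.
Hence δ^2 > 106/184 = 0.57609, and x ↦ x^(1/2) is increasing on (0,∞).
δ > (106/184)^(1/2) ≈ 0.7590.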